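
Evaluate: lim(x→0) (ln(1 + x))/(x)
This is a 0/0 indeterminate form.

Apply L'Hôpital's rule: differentiate numerator and denominator separately.
  f(x) = ln(x + 1)   ⇒   f'(x) = 1/(x + 1)
  g(x) = x   ⇒   g'(x) = 1
  lim(x→0) f'(x)/g'(x) = lim(x→0) (1/(x + 1))/(1)
  = 1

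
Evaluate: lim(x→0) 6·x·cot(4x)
This is a 0·∞ indeterminate form.

Rewrite 0·∞ as a quotient (0/0 or ∞/∞ form), then apply L'Hôpital's rule:
  lim(x→0) 6·x·cot(4x) = 3/2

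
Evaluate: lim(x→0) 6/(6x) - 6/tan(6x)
This is an ∞-∞ indeterminate form.

Combine fractions or rationalize to convert ∞-∞ to 0/0 form:
  lim(x→0) 6/(6x) - 6/tan(6x) = 0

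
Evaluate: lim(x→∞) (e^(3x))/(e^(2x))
This is an ∞/∞ indeterminate form.

Apply L'Hôpital's rule: differentiate numerator and denominator separately.
  f(x) = e^(3·x)   ⇒   f'(x) = 3·e^(3·x)
  g(x) = e^(2·x)   ⇒   g'(x) = 2·e^(2·x)
  lim(x→∞) f'(x)/g'(x) = lim(x→∞) (3·e^(3·x))/(2·e^(2·x))
  = ∞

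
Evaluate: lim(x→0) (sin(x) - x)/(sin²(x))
This is a 0/0 indeterminate form.

Apply L'Hôpital's rule: differentiate numerator and denominator separately.
  f(x) = -x + sin(x)   ⇒   f'(x) = cos(x) - 1
  g(x) = sin(x)^2   ⇒   g'(x) = 2·sin(x)·cos(x)
  lim(x→0) f'(x)/g'(x) = lim(x→0) (cos(x) - 1)/(2·sin(x)·cos(x))
  = 0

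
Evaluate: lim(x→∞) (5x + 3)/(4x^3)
This is an ∞/∞ indeterminate form.

Apply L'Hôpital's rule: differentiate numerator and denominator separately.
  f(x) = 5·x + 3   ⇒   f'(x) = 5
  g(x) = 4·x^3   ⇒   g'(x) = 12·x^2
  lim(x→∞) f'(x)/g'(x) = lim(x→∞) (5)/(12·x^2)
  = 0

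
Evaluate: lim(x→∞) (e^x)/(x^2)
This is an ∞/∞ indeterminate form.

Apply L'Hôpital's rule: differentiate numerator and denominator separately.
  f(x) = e^(x)   ⇒   f'(x) = e^(x)
  g(x) = x^2   ⇒   g'(x) = 2·x
  lim(x→∞) f'(x)/g'(x) = lim(x→∞) (e^(x))/(2·x)
  = ∞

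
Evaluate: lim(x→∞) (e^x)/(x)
This is an ∞/∞ indeterminate form.

Apply L'Hôpital's rule: differentiate numerator and denominator separately.
  f(x) = e^(x)   ⇒   f'(x) = e^(x)
  g(x) = x   ⇒   g'(x) = 1
  lim(x→∞) f'(x)/g'(x) = lim(x→∞) (e^(x))/(1)
  = ∞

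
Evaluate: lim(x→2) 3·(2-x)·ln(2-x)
This is a 0·∞ indeterminate form.

Rewrite 0·∞ as a quotient (0/0 or ∞/∞ form), then apply L'Hôpital's rule:
  lim(x→2) 3·(2-x)·ln(2-x) = 0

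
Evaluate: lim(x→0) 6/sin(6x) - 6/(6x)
This is an ∞-∞ indeterminate form.

Combine fractions or rationalize to convert ∞-∞ to 0/0 form:
  lim(x→0) 6/sin(6x) - 6/(6x) = 0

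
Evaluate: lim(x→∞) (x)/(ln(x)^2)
This is an ∞/∞ indeterminate form.

Apply L'Hôpital's rule: differentiate numerator and denominator separately.
  f(x) = x   ⇒   f'(x) = 1
  g(x) = ln(x)^2   ⇒   g'(x) = 2·ln(x)/x
  lim(x→∞) f'(x)/g'(x) = lim(x→∞) (1)/(2·ln(x)/x)
  = ∞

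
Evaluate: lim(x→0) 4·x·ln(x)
This is a 0·∞ indeterminate form.

Rewrite 0·∞ as a quotient (0/0 or ∞/∞ form), then apply L'Hôpital's rule:
  lim(x→0) 4·x·ln(x) = 0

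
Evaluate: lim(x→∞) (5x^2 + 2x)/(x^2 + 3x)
This is an ∞/∞ indeterminate form.

Apply L'Hôpital's rule: differentiate numerator and denominator separately.
  f(x) = 5·x^2 + 2·x   ⇒   f'(x) = 10·x + 2
  g(x) = x^2 + 3·x   ⇒   g'(x) = 2·x + 3
  lim(x→∞) f'(x)/g'(x) = lim(x→∞) (10·x + 2)/(2·x + 3)
  = 5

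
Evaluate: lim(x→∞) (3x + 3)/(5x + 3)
This is an ∞/∞ indeterminate form.

Apply L'Hôpital's rule: differentiate numerator and denominator separately.
  f(x) = 3·x + 3   ⇒   f'(x) = 3
  g(x) = 5·x + 3   ⇒   g'(x) = 5
  lim(x→∞) f'(x)/g'(x) = lim(x→∞) (3)/(5)
  = 3/5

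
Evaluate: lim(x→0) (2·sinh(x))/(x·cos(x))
This is a 0/0 indeterminate form.

Apply L'Hôpital's rule: differentiate numerator and denominator separately.
  f(x) = 2·sinh(x)   ⇒   f'(x) = 2·cosh(x)
  g(x) = x·cos(x)   ⇒   g'(x) = -x·sin(x) + cos(x)
  lim(x→0) f'(x)/g'(x) = lim(x→0) (2·cosh(x))/(-x·sin(x) + cos(x))
  = 2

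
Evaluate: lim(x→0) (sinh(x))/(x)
This is a 0/0 indeterminate form.

Apply L'Hôpital's rule: differentiate numerator and denominator separately.
  f(x) = sinh(x)   ⇒   f'(x) = cosh(x)
  g(x) = x   ⇒   g'(x) = 1
  lim(x→0) f'(x)/g'(x) = lim(x→0) (cosh(x))/(1)
  = 1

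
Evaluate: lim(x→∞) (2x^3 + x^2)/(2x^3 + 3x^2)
This is an ∞/∞ indeterminate form.

Apply L'Hôpital's rule: differentiate numerator and denominator separately.
  f(x) = 2·x^3 + x^2   ⇒   f'(x) = 6·x^2 + 2·x
  g(x) = 2·x^3 + 3·x^2   ⇒   g'(x) = 6·x^2 + 6·x
  lim(x→∞) f'(x)/g'(x) = lim(x→∞) (6·x^2 + 2·x)/(6·x^2 + 6·x)
  = 1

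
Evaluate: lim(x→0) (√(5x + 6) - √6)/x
This is a standard limit.

Factor or rationalize the expression:
  lim(x→0) (√(5x + 6) - √6)/x = 5·sqrt(6)/12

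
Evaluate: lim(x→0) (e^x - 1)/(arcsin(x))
This is a 0/0 indeterminate form.

Apply L'Hôpital's rule: differentiate numerator and denominator separately.
  f(x) = e^(x) - 1   ⇒   f'(x) = e^(x)
  g(x) = asin(x)   ⇒   g'(x) = 1/sqrt(1 - x^2)
  lim(x→0) f'(x)/g'(x) = lim(x→0) (e^(x))/(1/sqrt(1 - x^2))
  = 1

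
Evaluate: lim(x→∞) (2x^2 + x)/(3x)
This is an ∞/∞ indeterminate form.

Apply L'Hôpital's rule: differentiate numerator and denominator separately.
  f(x) = 2·x^2 + x   ⇒   f'(x) = 4·x + 1
  g(x) = 3·x   ⇒   g'(x) = 3
  lim(x→∞) f'(x)/g'(x) = lim(x→∞) (4·x + 1)/(3)
  = ∞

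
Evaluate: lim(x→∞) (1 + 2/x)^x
This is an exponential indeterminate form.

For exponential indeterminate forms, take the natural log:
  Let L = lim(x→∞) (1 + 2/x)^x
  Then ln(L) = lim(x→∞) [exponent × ln(base)]
  Evaluate using L'Hôpital or standard limits, then exponentiate.
  L = e²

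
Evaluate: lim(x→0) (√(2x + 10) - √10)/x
This is a standard limit.

Factor or rationalize the expression:
  lim(x→0) (√(2x + 10) - √10)/x = sqrt(10)/10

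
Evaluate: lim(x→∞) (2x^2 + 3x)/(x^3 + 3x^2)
This is an ∞/∞ indeterminate form.

Apply L'Hôpital's rule: differentiate numerator and denominator separately.
  f(x) = 2·x^2 + 3·x   ⇒   f'(x) = 4·x + 3
  g(x) = x^3 + 3·x^2   ⇒   g'(x) = 3·x^2 + 6·x
  lim(x→∞) f'(x)/g'(x) = lim(x→∞) (4·x + 3)/(3·x^2 + 6·x)
  = 0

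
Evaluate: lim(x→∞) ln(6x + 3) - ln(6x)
This is an ∞-∞ indeterminate form.

Combine fractions or rationalize to convert ∞-∞ to 0/0 form:
  lim(x→∞) ln(6x + 3) - ln(6x) = 0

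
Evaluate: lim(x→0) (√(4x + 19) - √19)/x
This is a standard limit.

Factor or rationalize the expression:
  lim(x→0) (√(4x + 19) - √19)/x = 2·sqrt(19)/19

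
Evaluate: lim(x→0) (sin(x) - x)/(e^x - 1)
This is a 0/0 indeterminate form.

Apply L'Hôpital's rule: differentiate numerator and denominator separately.
  f(x) = -x + sin(x)   ⇒   f'(x) = cos(x) - 1
  g(x) = e^(x) - 1   ⇒   g'(x) = e^(x)
  lim(x→0) f'(x)/g'(x) = lim(x→0) (cos(x) - 1)/(e^(x))
  = 0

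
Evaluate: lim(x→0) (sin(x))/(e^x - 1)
This is a 0/0 indeterminate form.

Apply L'Hôpital's rule: differentiate numerator and denominator separately.
  f(x) = sin(x)   ⇒   f'(x) = cos(x)
  g(x) = e^(x) - 1   ⇒   g'(x) = e^(x)
  lim(x→0) f'(x)/g'(x) = lim(x→0) (cos(x))/(e^(x))
  = 1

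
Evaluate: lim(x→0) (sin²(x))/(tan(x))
This is a 0/0 indeterminate form.

Apply L'Hôpital's rule: differentiate numerator and denominator separately.
  f(x) = sin(x)^2   ⇒   f'(x) = 2·sin(x)·cos(x)
  g(x) = tan(x)   ⇒   g'(x) = tan(x)^2 + 1
  lim(x→0) f'(x)/g'(x) = lim(x→0) (2·sin(x)·cos(x))/(tan(x)^2 + 1)
  = 0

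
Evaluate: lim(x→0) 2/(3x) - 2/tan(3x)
This is an ∞-∞ indeterminate form.

Combine fractions or rationalize to convert ∞-∞ to 0/0 form:
  lim(x→0) 2/(3x) - 2/tan(3x) = 0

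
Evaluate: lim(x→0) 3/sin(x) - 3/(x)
This is an ∞-∞ indeterminate form.

Combine fractions or rationalize to convert ∞-∞ to 0/0 form:
  lim(x→0) 3/sin(x) - 3/(x) = 0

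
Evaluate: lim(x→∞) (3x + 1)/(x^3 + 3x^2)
This is an ∞/∞ indeterminate form.

Apply L'Hôpital's rule: differentiate numerator and denominator separately.
  f(x) = 3·x + 1   ⇒   f'(x) = 3
  g(x) = x^3 + 3·x^2   ⇒   g'(x) = 3·x^2 + 6·x
  lim(x→∞) f'(x)/g'(x) = lim(x→∞) (3)/(3·x^2 + 6·x)
  = 0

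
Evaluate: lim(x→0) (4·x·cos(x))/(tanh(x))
This is a 0/0 indeterminate form.

Apply L'Hôpital's rule: differentiate numerator and denominator separately.
  f(x) = 4·x·cos(x)   ⇒   f'(x) = -4·x·sin(x) + 4·cos(x)
  g(x) = tanh(x)   ⇒   g'(x) = 1 - tanh(x)^2
  lim(x→0) f'(x)/g'(x) = lim(x→0) (-4·x·sin(x) + 4·cos(x))/(1 - tanh(x)^2)
  = 4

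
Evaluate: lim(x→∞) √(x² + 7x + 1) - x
This is an ∞-∞ indeterminate form.

Combine fractions or rationalize to convert ∞-∞ to 0/0 form:
  lim(x→∞) √(x² + 7x + 1) - x = 7/2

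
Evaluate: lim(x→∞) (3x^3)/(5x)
This is an ∞/∞ indeterminate form.

Apply L'Hôpital's rule: differentiate numerator and denominator separately.
  f(x) = 3·x^3   ⇒   f'(x) = 9·x^2
  g(x) = 5·x   ⇒   g'(x) = 5
  lim(x→∞) f'(x)/g'(x) = lim(x→∞) (9·x^2)/(5)
  = ∞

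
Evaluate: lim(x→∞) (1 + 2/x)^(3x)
This is an exponential indeterminate form.

For exponential indeterminate forms, take the natural log:
  Let L = lim(x→∞) (1 + 2/x)^(3x)
  Then ln(L) = lim(x→∞) [exponent × ln(base)]
  Evaluate using L'Hôpital or standard limits, then exponentiate.
  L = e^(6)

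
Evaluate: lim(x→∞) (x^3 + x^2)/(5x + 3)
This is an ∞/∞ indeterminate form.

Apply L'Hôpital's rule: differentiate numerator and denominator separately.
  f(x) = x^3 + x^2   ⇒   f'(x) = 3·x^2 + 2·x
  g(x) = 5·x + 3   ⇒   g'(x) = 5
  lim(x→∞) f'(x)/g'(x) = lim(x→∞) (3·x^2 + 2·x)/(5)
  = ∞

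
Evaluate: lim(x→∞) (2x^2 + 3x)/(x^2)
This is an ∞/∞ indeterminate form.

Apply L'Hôpital's rule: differentiate numerator and denominator separately.
  f(x) = 2·x^2 + 3·x   ⇒   f'(x) = 4·x + 3
  g(x) = x^2   ⇒   g'(x) = 2·x
  lim(x→∞) f'(x)/g'(x) = lim(x→∞) (4·x + 3)/(2·x)
  = 2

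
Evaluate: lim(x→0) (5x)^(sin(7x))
This is an exponential indeterminate form.

For exponential indeterminate forms, take the natural log:
  Let L = lim(x→0) (5x)^(sin(7x))
  Then ln(L) = lim(x→0) [exponent × ln(base)]
  Evaluate using L'Hôpital or standard limits, then exponentiate.
  L = 1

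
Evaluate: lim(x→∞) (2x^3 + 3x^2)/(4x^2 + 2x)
This is an ∞/∞ indeterminate form.

Apply L'Hôpital's rule: differentiate numerator and denominator separately.
  f(x) = 2·x^3 + 3·x^2   ⇒   f'(x) = 6·x^2 + 6·x
  g(x) = 4·x^2 + 2·x   ⇒   g'(x) = 8·x + 2
  lim(x→∞) f'(x)/g'(x) = lim(x→∞) (6·x^2 + 6·x)/(8·x + 2)
  = ∞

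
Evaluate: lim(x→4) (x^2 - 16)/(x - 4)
This is a standard limit.

Factor or rationalize the expression:
  lim(x→4) (x^2 - 16)/(x - 4) = 8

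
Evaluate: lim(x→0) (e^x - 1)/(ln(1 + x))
This is a 0/0 indeterminate form.

Apply L'Hôpital's rule: differentiate numerator and denominator separately.
  f(x) = e^(x) - 1   ⇒   f'(x) = e^(x)
  g(x) = ln(x + 1)   ⇒   g'(x) = 1/(x + 1)
  lim(x→0) f'(x)/g'(x) = lim(x→0) (e^(x))/(1/(x + 1))
  = 1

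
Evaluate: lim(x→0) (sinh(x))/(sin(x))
This is a 0/0 indeterminate form.

Apply L'Hôpital's rule: differentiate numerator and denominator separately.
  f(x) = sinh(x)   ⇒   f'(x) = cosh(x)
  g(x) = sin(x)   ⇒   g'(x) = cos(x)
  lim(x→0) f'(x)/g'(x) = lim(x→0) (cosh(x))/(cos(x))
  = 1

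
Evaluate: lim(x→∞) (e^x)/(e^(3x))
This is an ∞/∞ indeterminate form.

Apply L'Hôpital's rule: differentiate numerator and denominator separately.
  f(x) = e^(x)   ⇒   f'(x) = e^(x)
  g(x) = e^(3·x)   ⇒   g'(x) = 3·e^(3·x)
  lim(x→∞) f'(x)/g'(x) = lim(x→∞) (e^(x))/(3·e^(3·x))
  = 0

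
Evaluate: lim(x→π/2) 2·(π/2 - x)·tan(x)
This is a 0·∞ indeterminate form.

Rewrite 0·∞ as a quotient (0/0 or ∞/∞ form), then apply L'Hôpital's rule:
  lim(x→π/2) 2·(π/2 - x)·tan(x) = 2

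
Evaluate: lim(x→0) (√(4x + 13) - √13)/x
This is a standard limit.

Factor or rationalize the expression:
  lim(x→0) (√(4x + 13) - √13)/x = 2·sqrt(13)/13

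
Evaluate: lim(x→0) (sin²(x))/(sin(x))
This is a 0/0 indeterminate form.

Apply L'Hôpital's rule: differentiate numerator and denominator separately.
  f(x) = sin(x)^2   ⇒   f'(x) = 2·sin(x)·cos(x)
  g(x) = sin(x)   ⇒   g'(x) = cos(x)
  lim(x→0) f'(x)/g'(x) = lim(x→0) (2·sin(x)·cos(x))/(cos(x))
  = 0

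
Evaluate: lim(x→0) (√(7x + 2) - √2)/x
This is a standard limit.

Factor or rationalize the expression:
  lim(x→0) (√(7x + 2) - √2)/x = 7·sqrt(2)/4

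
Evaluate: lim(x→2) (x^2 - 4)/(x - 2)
This is a standard limit.

Factor or rationalize the expression:
  lim(x→2) (x^2 - 4)/(x - 2) = 4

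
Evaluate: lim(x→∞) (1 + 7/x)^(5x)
This is an exponential indeterminate form.

For exponential indeterminate forms, take the natural log:
  Let L = lim(x→∞) (1 + 7/x)^(5x)
  Then ln(L) = lim(x→∞) [exponent × ln(base)]
  Evaluate using L'Hôpital or standard limits, then exponentiate.
  L = e^(35)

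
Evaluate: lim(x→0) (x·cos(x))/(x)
This is a 0/0 indeterminate form.

Apply L'Hôpital's rule: differentiate numerator and denominator separately.
  f(x) = x·cos(x)   ⇒   f'(x) = -x·sin(x) + cos(x)
  g(x) = x   ⇒   g'(x) = 1
  lim(x→0) f'(x)/g'(x) = lim(x→0) (-x·sin(x) + cos(x))/(1)
  = 1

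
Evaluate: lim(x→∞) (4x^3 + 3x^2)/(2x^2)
This is an ∞/∞ indeterminate form.

Apply L'Hôpital's rule: differentiate numerator and denominator separately.
  f(x) = 4·x^3 + 3·x^2   ⇒   f'(x) = 12·x^2 + 6·x
  g(x) = 2·x^2   ⇒   g'(x) = 4·x
  lim(x→∞) f'(x)/g'(x) = lim(x→∞) (12·x^2 + 6·x)/(4·x)
  = ∞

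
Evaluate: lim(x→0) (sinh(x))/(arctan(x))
This is a 0/0 indeterminate form.

Apply L'Hôpital's rule: differentiate numerator and denominator separately.
  f(x) = sinh(x)   ⇒   f'(x) = cosh(x)
  g(x) = atan(x)   ⇒   g'(x) = 1/(x^2 + 1)
  lim(x→0) f'(x)/g'(x) = lim(x→0) (cosh(x))/(1/(x^2 + 1))
  = 1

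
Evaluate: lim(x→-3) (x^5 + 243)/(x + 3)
This is a standard limit.

Factor or rationalize the expression:
  lim(x→-3) (x^5 + 243)/(x + 3) = 405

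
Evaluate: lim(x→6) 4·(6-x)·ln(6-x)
This is a 0·∞ indeterminate form.

Rewrite 0·∞ as a quotient (0/0 or ∞/∞ form), then apply L'Hôpital's rule:
  lim(x→6) 4·(6-x)·ln(6-x) = 0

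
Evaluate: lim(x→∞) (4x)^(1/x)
This is an exponential indeterminate form.

For exponential indeterminate forms, take the natural log:
  Let L = lim(x→∞) (4x)^(1/x)
  Then ln(L) = lim(x→∞) [exponent × ln(base)]
  Evaluate using L'Hôpital or standard limits, then exponentiate.
  L = 1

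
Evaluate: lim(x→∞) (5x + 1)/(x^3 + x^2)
This is an ∞/∞ indeterminate form.

Apply L'Hôpital's rule: differentiate numerator and denominator separately.
  f(x) = 5·x + 1   ⇒   f'(x) = 5
  g(x) = x^3 + x^2   ⇒   g'(x) = 3·x^2 + 2·x
  lim(x→∞) f'(x)/g'(x) = lim(x→∞) (5)/(3·x^2 + 2·x)
  = 0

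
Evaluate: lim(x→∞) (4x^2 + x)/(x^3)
This is an ∞/∞ indeterminate form.

Apply L'Hôpital's rule: differentiate numerator and denominator separately.
  f(x) = 4·x^2 + x   ⇒   f'(x) = 8·x + 1
  g(x) = x^3   ⇒   g'(x) = 3·x^2
  lim(x→∞) f'(x)/g'(x) = lim(x→∞) (8·x + 1)/(3·x^2)
  = 0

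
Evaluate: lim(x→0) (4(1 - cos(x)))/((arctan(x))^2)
This is a 0/0 indeterminate form.

Apply L'Hôpital's rule: differentiate numerator and denominator separately.
  f(x) = 4 - 4·cos(x)   ⇒   f'(x) = 4·sin(x)
  g(x) = atan(x)^2   ⇒   g'(x) = 2·atan(x)/(x^2 + 1)
  lim(x→0) f'(x)/g'(x) = lim(x→0) (4·sin(x))/(2·atan(x)/(x^2 + 1))
  = 2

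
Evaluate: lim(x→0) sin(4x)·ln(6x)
This is a 0·∞ indeterminate form.

Rewrite 0·∞ as a quotient (0/0 or ∞/∞ form), then apply L'Hôpital's rule:
  lim(x→0) sin(4x)·ln(6x) = 0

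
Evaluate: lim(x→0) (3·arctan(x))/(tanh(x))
This is a 0/0 indeterminate form.

Apply L'Hôpital's rule: differentiate numerator and denominator separately.
  f(x) = 3·atan(x)   ⇒   f'(x) = 3/(x^2 + 1)
  g(x) = tanh(x)   ⇒   g'(x) = 1 - tanh(x)^2
  lim(x→0) f'(x)/g'(x) = lim(x→0) (3/(x^2 + 1))/(1 - tanh(x)^2)
  = 3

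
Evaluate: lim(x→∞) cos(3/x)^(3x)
This is an exponential indeterminate form.

For exponential indeterminate forms, take the natural log:
  Let L = lim(x→∞) cos(3/x)^(3x)
  Then ln(L) = lim(x→∞) [exponent × ln(base)]
  Evaluate using L'Hôpital or standard limits, then exponentiate.
  L = 1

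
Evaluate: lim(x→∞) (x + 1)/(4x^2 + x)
This is an ∞/∞ indeterminate form.

Apply L'Hôpital's rule: differentiate numerator and denominator separately.
  f(x) = x + 1   ⇒   f'(x) = 1
  g(x) = 4·x^2 + x   ⇒   g'(x) = 8·x + 1
  lim(x→∞) f'(x)/g'(x) = lim(x→∞) (1)/(8·x + 1)
  = 0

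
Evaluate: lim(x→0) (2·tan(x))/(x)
This is a 0/0 indeterminate form.

Apply L'Hôpital's rule: differentiate numerator and denominator separately.
  f(x) = 2·tan(x)   ⇒   f'(x) = 2·tan(x)^2 + 2
  g(x) = x   ⇒   g'(x) = 1
  lim(x→0) f'(x)/g'(x) = lim(x→0) (2·tan(x)^2 + 2)/(1)
  = 2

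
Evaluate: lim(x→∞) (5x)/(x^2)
This is an ∞/∞ indeterminate form.

Apply L'Hôpital's rule: differentiate numerator and denominator separately.
  f(x) = 5·x   ⇒   f'(x) = 5
  g(x) = x^2   ⇒   g'(x) = 2·x
  lim(x→∞) f'(x)/g'(x) = lim(x→∞) (5)/(2·x)
  = 0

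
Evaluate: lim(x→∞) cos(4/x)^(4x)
This is an exponential indeterminate form.

For exponential indeterminate forms, take the natural log:
  Let L = lim(x→∞) cos(4/x)^(4x)
  Then ln(L) = lim(x→∞) [exponent × ln(base)]
  Evaluate using L'Hôpital or standard limits, then exponentiate.
  L = 1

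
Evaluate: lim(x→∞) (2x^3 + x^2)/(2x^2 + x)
This is an ∞/∞ indeterminate form.

Apply L'Hôpital's rule: differentiate numerator and denominator separately.
  f(x) = 2·x^3 + x^2   ⇒   f'(x) = 6·x^2 + 2·x
  g(x) = 2·x^2 + x   ⇒   g'(x) = 4·x + 1
  lim(x→∞) f'(x)/g'(x) = lim(x→∞) (6·x^2 + 2·x)/(4·x + 1)
  = ∞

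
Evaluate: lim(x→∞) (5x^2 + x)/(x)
This is an ∞/∞ indeterminate form.

Apply L'Hôpital's rule: differentiate numerator and denominator separately.
  f(x) = 5·x^2 + x   ⇒   f'(x) = 10·x + 1
  g(x) = x   ⇒   g'(x) = 1
  lim(x→∞) f'(x)/g'(x) = lim(x→∞) (10·x + 1)/(1)
  = ∞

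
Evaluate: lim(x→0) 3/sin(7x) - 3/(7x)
This is an ∞-∞ indeterminate form.

Combine fractions or rationalize to convert ∞-∞ to 0/0 form:
  lim(x→0) 3/sin(7x) - 3/(7x) = 0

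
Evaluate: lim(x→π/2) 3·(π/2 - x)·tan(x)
This is a 0·∞ indeterminate form.

Rewrite 0·∞ as a quotient (0/0 or ∞/∞ form), then apply L'Hôpital's rule:
  lim(x→π/2) 3·(π/2 - x)·tan(x) = 3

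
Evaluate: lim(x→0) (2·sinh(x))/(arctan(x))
This is a 0/0 indeterminate form.

Apply L'Hôpital's rule: differentiate numerator and denominator separately.
  f(x) = 2·sinh(x)   ⇒   f'(x) = 2·cosh(x)
  g(x) = atan(x)   ⇒   g'(x) = 1/(x^2 + 1)
  lim(x→0) f'(x)/g'(x) = lim(x→0) (2·cosh(x))/(1/(x^2 + 1))
  = 2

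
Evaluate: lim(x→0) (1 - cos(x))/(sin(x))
This is a 0/0 indeterminate form.

Apply L'Hôpital's rule: differentiate numerator and denominator separately.
  f(x) = 1 - cos(x)   ⇒   f'(x) = sin(x)
  g(x) = sin(x)   ⇒   g'(x) = cos(x)
  lim(x→0) f'(x)/g'(x) = lim(x→0) (sin(x))/(cos(x))
  = 0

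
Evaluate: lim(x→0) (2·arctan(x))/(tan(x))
This is a 0/0 indeterminate form.

Apply L'Hôpital's rule: differentiate numerator and denominator separately.
  f(x) = 2·atan(x)   ⇒   f'(x) = 2/(x^2 + 1)
  g(x) = tan(x)   ⇒   g'(x) = tan(x)^2 + 1
  lim(x→0) f'(x)/g'(x) = lim(x→0) (2/(x^2 + 1))/(tan(x)^2 + 1)
  = 2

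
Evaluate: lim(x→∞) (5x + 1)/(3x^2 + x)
This is an ∞/∞ indeterminate form.

Apply L'Hôpital's rule: differentiate numerator and denominator separately.
  f(x) = 5·x + 1   ⇒   f'(x) = 5
  g(x) = 3·x^2 + x   ⇒   g'(x) = 6·x + 1
  lim(x→∞) f'(x)/g'(x) = lim(x→∞) (5)/(6·x + 1)
  = 0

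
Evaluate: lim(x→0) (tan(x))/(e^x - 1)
This is a 0/0 indeterminate form.

Apply L'Hôpital's rule: differentiate numerator and denominator separately.
  f(x) = tan(x)   ⇒   f'(x) = tan(x)^2 + 1
  g(x) = e^(x) - 1   ⇒   g'(x) = e^(x)
  lim(x→0) f'(x)/g'(x) = lim(x→0) (tan(x)^2 + 1)/(e^(x))
  = 1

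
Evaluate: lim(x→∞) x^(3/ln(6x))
This is an exponential indeterminate form.

For exponential indeterminate forms, take the natural log:
  Let L = lim(x→∞) x^(3/ln(6x))
  Then ln(L) = lim(x→∞) [exponent × ln(base)]
  Evaluate using L'Hôpital or standard limits, then exponentiate.
  L = e^(3)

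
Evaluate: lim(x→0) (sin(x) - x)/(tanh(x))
This is a 0/0 indeterminate form.

Apply L'Hôpital's rule: differentiate numerator and denominator separately.
  f(x) = -x + sin(x)   ⇒   f'(x) = cos(x) - 1
  g(x) = tanh(x)   ⇒   g'(x) = 1 - tanh(x)^2
  lim(x→0) f'(x)/g'(x) = lim(x→0) (cos(x) - 1)/(1 - tanh(x)^2)
  = 0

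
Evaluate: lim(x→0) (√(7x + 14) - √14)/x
This is a standard limit.

Factor or rationalize the expression:
  lim(x→0) (√(7x + 14) - √14)/x = sqrt(14)/4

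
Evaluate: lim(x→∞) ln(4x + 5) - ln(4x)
This is an ∞-∞ indeterminate form.

Combine fractions or rationalize to convert ∞-∞ to 0/0 form:
  lim(x→∞) ln(4x + 5) - ln(4x) = 0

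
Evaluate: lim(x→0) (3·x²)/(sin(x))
This is a 0/0 indeterminate form.

Apply L'Hôpital's rule: differentiate numerator and denominator separately.
  f(x) = 3·x^2   ⇒   f'(x) = 6·x
  g(x) = sin(x)   ⇒   g'(x) = cos(x)
  lim(x→0) f'(x)/g'(x) = lim(x→0) (6·x)/(cos(x))
  = 0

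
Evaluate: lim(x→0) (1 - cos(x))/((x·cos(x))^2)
This is a 0/0 indeterminate form.

Apply L'Hôpital's rule: differentiate numerator and denominator separately.
  f(x) = 1 - cos(x)   ⇒   f'(x) = sin(x)
  g(x) = x^2·cos(x)^2   ⇒   g'(x) = -2·x^2·sin(x)·cos(x) + 2·x·cos(x)^2
  lim(x→0) f'(x)/g'(x) = lim(x→0) (sin(x))/(-2·x^2·sin(x)·cos(x) + 2·x·cos(x)^2)
  = 1/2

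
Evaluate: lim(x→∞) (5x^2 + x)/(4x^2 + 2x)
This is an ∞/∞ indeterminate form.

Apply L'Hôpital's rule: differentiate numerator and denominator separately.
  f(x) = 5·x^2 + x   ⇒   f'(x) = 10·x + 1
  g(x) = 4·x^2 + 2·x   ⇒   g'(x) = 8·x + 2
  lim(x→∞) f'(x)/g'(x) = lim(x→∞) (10·x + 1)/(8·x + 2)
  = 5/4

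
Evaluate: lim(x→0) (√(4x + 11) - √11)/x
This is a standard limit.

Factor or rationalize the expression:
  lim(x→0) (√(4x + 11) - √11)/x = 2·sqrt(11)/11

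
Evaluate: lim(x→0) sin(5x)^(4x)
This is an exponential indeterminate form.

For exponential indeterminate forms, take the natural log:
  Let L = lim(x→0) sin(5x)^(4x)
  Then ln(L) = lim(x→0) [exponent × ln(base)]
  Evaluate using L'Hôpital or standard limits, then exponentiate.
  L = 1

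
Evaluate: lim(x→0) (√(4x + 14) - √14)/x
This is a standard limit.

Factor or rationalize the expression:
  lim(x→0) (√(4x + 14) - √14)/x = sqrt(14)/7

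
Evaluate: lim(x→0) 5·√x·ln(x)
This is a 0·∞ indeterminate form.

Rewrite 0·∞ as a quotient (0/0 or ∞/∞ form), then apply L'Hôpital's rule:
  lim(x→0) 5·√x·ln(x) = 0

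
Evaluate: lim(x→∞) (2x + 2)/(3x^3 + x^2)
This is an ∞/∞ indeterminate form.

Apply L'Hôpital's rule: differentiate numerator and denominator separately.
  f(x) = 2·x + 2   ⇒   f'(x) = 2
  g(x) = 3·x^3 + x^2   ⇒   g'(x) = 9·x^2 + 2·x
  lim(x→∞) f'(x)/g'(x) = lim(x→∞) (2)/(9·x^2 + 2·x)
  = 0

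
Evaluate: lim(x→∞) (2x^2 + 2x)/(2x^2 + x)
This is an ∞/∞ indeterminate form.

Apply L'Hôpital's rule: differentiate numerator and denominator separately.
  f(x) = 2·x^2 + 2·x   ⇒   f'(x) = 4·x + 2
  g(x) = 2·x^2 + x   ⇒   g'(x) = 4·x + 1
  lim(x→∞) f'(x)/g'(x) = lim(x→∞) (4·x + 2)/(4·x + 1)
  = 1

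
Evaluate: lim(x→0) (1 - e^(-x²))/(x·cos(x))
This is a 0/0 indeterminate form.

Apply L'Hôpital's rule: differentiate numerator and denominator separately.
  f(x) = 1 - e^(-x^2)   ⇒   f'(x) = 2·x·e^(-x^2)
  g(x) = x·cos(x)   ⇒   g'(x) = -x·sin(x) + cos(x)
  lim(x→0) f'(x)/g'(x) = lim(x→0) (2·x·e^(-x^2))/(-x·sin(x) + cos(x))
  = 0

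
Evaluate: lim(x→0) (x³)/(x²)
This is a 0/0 indeterminate form.

Apply L'Hôpital's rule: differentiate numerator and denominator separately.
  f(x) = x^3   ⇒   f'(x) = 3·x^2
  g(x) = x^2   ⇒   g'(x) = 2·x
  lim(x→0) f'(x)/g'(x) = lim(x→0) (3·x^2)/(2·x)
  = 0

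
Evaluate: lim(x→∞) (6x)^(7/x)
This is an exponential indeterminate form.

For exponential indeterminate forms, take the natural log:
  Let L = lim(x→∞) (6x)^(7/x)
  Then ln(L) = lim(x→∞) [exponent × ln(base)]
  Evaluate using L'Hôpital or standard limits, then exponentiate.
  L = 1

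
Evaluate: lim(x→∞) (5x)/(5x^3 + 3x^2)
This is an ∞/∞ indeterminate form.

Apply L'Hôpital's rule: differentiate numerator and denominator separately.
  f(x) = 5·x   ⇒   f'(x) = 5
  g(x) = 5·x^3 + 3·x^2   ⇒   g'(x) = 15·x^2 + 6·x
  lim(x→∞) f'(x)/g'(x) = lim(x→∞) (5)/(15·x^2 + 6·x)
  = 0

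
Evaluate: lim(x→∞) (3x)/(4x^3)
This is an ∞/∞ indeterminate form.

Apply L'Hôpital's rule: differentiate numerator and denominator separately.
  f(x) = 3·x   ⇒   f'(x) = 3
  g(x) = 4·x^3   ⇒   g'(x) = 12·x^2
  lim(x→∞) f'(x)/g'(x) = lim(x→∞) (3)/(12·x^2)
  = 0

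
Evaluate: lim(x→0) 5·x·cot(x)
This is a 0·∞ indeterminate form.

Rewrite 0·∞ as a quotient (0/0 or ∞/∞ form), then apply L'Hôpital's rule:
  lim(x→0) 5·x·cot(x) = 5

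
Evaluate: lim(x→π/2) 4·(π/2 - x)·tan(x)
This is a 0·∞ indeterminate form.

Rewrite 0·∞ as a quotient (0/0 or ∞/∞ form), then apply L'Hôpital's rule:
  lim(x→π/2) 4·(π/2 - x)·tan(x) = 4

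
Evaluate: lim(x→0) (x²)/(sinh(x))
This is a 0/0 indeterminate form.

Apply L'Hôpital's rule: differentiate numerator and denominator separately.
  f(x) = x^2   ⇒   f'(x) = 2·x
  g(x) = sinh(x)   ⇒   g'(x) = cosh(x)
  lim(x→0) f'(x)/g'(x) = lim(x→0) (2·x)/(cosh(x))
  = 0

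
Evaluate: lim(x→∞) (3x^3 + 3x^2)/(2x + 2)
This is an ∞/∞ indeterminate form.

Apply L'Hôpital's rule: differentiate numerator and denominator separately.
  f(x) = 3·x^3 + 3·x^2   ⇒   f'(x) = 9·x^2 + 6·x
  g(x) = 2·x + 2   ⇒   g'(x) = 2
  lim(x→∞) f'(x)/g'(x) = lim(x→∞) (9·x^2 + 6·x)/(2)
  = ∞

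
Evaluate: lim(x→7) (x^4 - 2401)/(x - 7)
This is a standard limit.

Factor or rationalize the expression:
  lim(x→7) (x^4 - 2401)/(x - 7) = 1372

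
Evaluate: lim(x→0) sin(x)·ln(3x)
This is a 0·∞ indeterminate form.

Rewrite 0·∞ as a quotient (0/0 or ∞/∞ form), then apply L'Hôpital's rule:
  lim(x→0) sin(x)·ln(3x) = 0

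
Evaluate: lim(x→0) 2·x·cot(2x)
This is a 0·∞ indeterminate form.

Rewrite 0·∞ as a quotient (0/0 or ∞/∞ form), then apply L'Hôpital's rule:
  lim(x→0) 2·x·cot(2x) = 1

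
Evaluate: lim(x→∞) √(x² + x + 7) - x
This is an ∞-∞ indeterminate form.

Combine fractions or rationalize to convert ∞-∞ to 0/0 form:
  lim(x→∞) √(x² + x + 7) - x = 1/2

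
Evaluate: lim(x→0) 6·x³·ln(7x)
This is a 0·∞ indeterminate form.

Rewrite 0·∞ as a quotient (0/0 or ∞/∞ form), then apply L'Hôpital's rule:
  lim(x→0) 6·x³·ln(7x) = 0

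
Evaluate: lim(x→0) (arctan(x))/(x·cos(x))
This is a 0/0 indeterminate form.

Apply L'Hôpital's rule: differentiate numerator and denominator separately.
  f(x) = atan(x)   ⇒   f'(x) = 1/(x^2 + 1)
  g(x) = x·cos(x)   ⇒   g'(x) = -x·sin(x) + cos(x)
  lim(x→0) f'(x)/g'(x) = lim(x→0) (1/(x^2 + 1))/(-x·sin(x) + cos(x))
  = 1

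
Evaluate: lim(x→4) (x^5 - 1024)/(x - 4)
This is a standard limit.

Factor or rationalize the expression:
  lim(x→4) (x^5 - 1024)/(x - 4) = 1280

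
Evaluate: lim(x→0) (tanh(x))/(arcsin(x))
This is a 0/0 indeterminate form.

Apply L'Hôpital's rule: differentiate numerator and denominator separately.
  f(x) = tanh(x)   ⇒   f'(x) = 1 - tanh(x)^2
  g(x) = asin(x)   ⇒   g'(x) = 1/sqrt(1 - x^2)
  lim(x→0) f'(x)/g'(x) = lim(x→0) (1 - tanh(x)^2)/(1/sqrt(1 - x^2))
  = 1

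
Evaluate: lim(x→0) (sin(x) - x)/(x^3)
This is a 0/0 indeterminate form.

Apply L'Hôpital's rule: differentiate numerator and denominator separately.
  f(x) = -x + sin(x)   ⇒   f'(x) = cos(x) - 1
  g(x) = x^3   ⇒   g'(x) = 3·x^2
  lim(x→0) f'(x)/g'(x) = lim(x→0) (cos(x) - 1)/(3·x^2)
  = -1/6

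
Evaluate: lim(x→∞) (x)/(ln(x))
This is an ∞/∞ indeterminate form.

Apply L'Hôpital's rule: differentiate numerator and denominator separately.
  f(x) = x   ⇒   f'(x) = 1
  g(x) = ln(x)   ⇒   g'(x) = 1/x
  lim(x→∞) f'(x)/g'(x) = lim(x→∞) (1)/(1/x)
  = ∞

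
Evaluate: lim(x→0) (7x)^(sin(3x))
This is an exponential indeterminate form.

For exponential indeterminate forms, take the natural log:
  Let L = lim(x→0) (7x)^(sin(3x))
  Then ln(L) = lim(x→0) [exponent × ln(base)]
  Evaluate using L'Hôpital or standard limits, then exponentiate.
  L = 1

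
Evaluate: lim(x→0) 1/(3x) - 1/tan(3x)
This is an ∞-∞ indeterminate form.

Combine fractions or rationalize to convert ∞-∞ to 0/0 form:
  lim(x→0) 1/(3x) - 1/tan(3x) = 0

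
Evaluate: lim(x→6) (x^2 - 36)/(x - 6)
This is a standard limit.

Factor or rationalize the expression:
  lim(x→6) (x^2 - 36)/(x - 6) = 12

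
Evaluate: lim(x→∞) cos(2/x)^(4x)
This is an exponential indeterminate form.

For exponential indeterminate forms, take the natural log:
  Let L = lim(x→∞) cos(2/x)^(4x)
  Then ln(L) = lim(x→∞) [exponent × ln(base)]
  Evaluate using L'Hôpital or standard limits, then exponentiate.
  L = 1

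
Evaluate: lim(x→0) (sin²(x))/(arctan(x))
This is a 0/0 indeterminate form.

Apply L'Hôpital's rule: differentiate numerator and denominator separately.
  f(x) = sin(x)^2   ⇒   f'(x) = 2·sin(x)·cos(x)
  g(x) = atan(x)   ⇒   g'(x) = 1/(x^2 + 1)
  lim(x→0) f'(x)/g'(x) = lim(x→0) (2·sin(x)·cos(x))/(1/(x^2 + 1))
  = 0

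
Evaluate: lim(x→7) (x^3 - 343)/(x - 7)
This is a standard limit.

Factor or rationalize the expression:
  lim(x→7) (x^3 - 343)/(x - 7) = 147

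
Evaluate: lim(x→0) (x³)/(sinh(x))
This is a 0/0 indeterminate form.

Apply L'Hôpital's rule: differentiate numerator and denominator separately.
  f(x) = x^3   ⇒   f'(x) = 3·x^2
  g(x) = sinh(x)   ⇒   g'(x) = cosh(x)
  lim(x→0) f'(x)/g'(x) = lim(x→0) (3·x^2)/(cosh(x))
  = 0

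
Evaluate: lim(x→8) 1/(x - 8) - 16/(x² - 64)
This is an ∞-∞ indeterminate form.

Combine fractions or rationalize to convert ∞-∞ to 0/0 form:
  lim(x→8) 1/(x - 8) - 16/(x² - 64) = 1/16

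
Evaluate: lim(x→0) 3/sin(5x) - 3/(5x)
This is an ∞-∞ indeterminate form.

Combine fractions or rationalize to convert ∞-∞ to 0/0 form:
  lim(x→0) 3/sin(5x) - 3/(5x) = 0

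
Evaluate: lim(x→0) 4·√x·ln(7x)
This is a 0·∞ indeterminate form.

Rewrite 0·∞ as a quotient (0/0 or ∞/∞ form), then apply L'Hôpital's rule:
  lim(x→0) 4·√x·ln(7x) = 0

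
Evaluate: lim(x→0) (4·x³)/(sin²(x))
This is a 0/0 indeterminate form.

Apply L'Hôpital's rule: differentiate numerator and denominator separately.
  f(x) = 4·x^3   ⇒   f'(x) = 12·x^2
  g(x) = sin(x)^2   ⇒   g'(x) = 2·sin(x)·cos(x)
  lim(x→0) f'(x)/g'(x) = lim(x→0) (12·x^2)/(2·sin(x)·cos(x))
  = 0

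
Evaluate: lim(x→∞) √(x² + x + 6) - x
This is an ∞-∞ indeterminate form.

Combine fractions or rationalize to convert ∞-∞ to 0/0 form:
  lim(x→∞) √(x² + x + 6) - x = 1/2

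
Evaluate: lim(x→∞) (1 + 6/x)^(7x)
This is an exponential indeterminate form.

For exponential indeterminate forms, take the natural log:
  Let L = lim(x→∞) (1 + 6/x)^(7x)
  Then ln(L) = lim(x→∞) [exponent × ln(base)]
  Evaluate using L'Hôpital or standard limits, then exponentiate.
  L = e^(42)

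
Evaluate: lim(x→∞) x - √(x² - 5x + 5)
This is an ∞-∞ indeterminate form.

Combine fractions or rationalize to convert ∞-∞ to 0/0 form:
  lim(x→∞) x - √(x² - 5x + 5) = 5/2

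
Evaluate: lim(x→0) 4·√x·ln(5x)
This is a 0·∞ indeterminate form.

Rewrite 0·∞ as a quotient (0/0 or ∞/∞ form), then apply L'Hôpital's rule:
  lim(x→0) 4·√x·ln(5x) = 0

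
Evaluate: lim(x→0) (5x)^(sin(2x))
This is an exponential indeterminate form.

For exponential indeterminate forms, take the natural log:
  Let L = lim(x→0) (5x)^(sin(2x))
  Then ln(L) = lim(x→0) [exponent × ln(base)]
  Evaluate using L'Hôpital or standard limits, then exponentiate.
  L = 1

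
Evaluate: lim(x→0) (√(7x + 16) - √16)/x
This is a standard limit.

Factor or rationalize the expression:
  lim(x→0) (√(7x + 16) - √16)/x = 7/8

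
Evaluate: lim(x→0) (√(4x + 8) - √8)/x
This is a standard limit.

Factor or rationalize the expression:
  lim(x→0) (√(4x + 8) - √8)/x = sqrt(2)/2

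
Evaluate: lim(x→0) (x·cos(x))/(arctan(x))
This is a 0/0 indeterminate form.

Apply L'Hôpital's rule: differentiate numerator and denominator separately.
  f(x) = x·cos(x)   ⇒   f'(x) = -x·sin(x) + cos(x)
  g(x) = atan(x)   ⇒   g'(x) = 1/(x^2 + 1)
  lim(x→0) f'(x)/g'(x) = lim(x→0) (-x·sin(x) + cos(x))/(1/(x^2 + 1))
  = 1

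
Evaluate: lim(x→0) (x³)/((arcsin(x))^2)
This is a 0/0 indeterminate form.

Apply L'Hôpital's rule: differentiate numerator and denominator separately.
  f(x) = x^3   ⇒   f'(x) = 3·x^2
  g(x) = asin(x)^2   ⇒   g'(x) = 2·asin(x)/sqrt(1 - x^2)
  lim(x→0) f'(x)/g'(x) = lim(x→0) (3·x^2)/(2·asin(x)/sqrt(1 - x^2))
  = 0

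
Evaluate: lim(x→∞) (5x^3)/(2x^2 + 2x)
This is an ∞/∞ indeterminate form.

Apply L'Hôpital's rule: differentiate numerator and denominator separately.
  f(x) = 5·x^3   ⇒   f'(x) = 15·x^2
  g(x) = 2·x^2 + 2·x   ⇒   g'(x) = 4·x + 2
  lim(x→∞) f'(x)/g'(x) = lim(x→∞) (15·x^2)/(4·x + 2)
  = ∞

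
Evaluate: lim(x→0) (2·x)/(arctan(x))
This is a 0/0 indeterminate form.

Apply L'Hôpital's rule: differentiate numerator and denominator separately.
  f(x) = 2·x   ⇒   f'(x) = 2
  g(x) = atan(x)   ⇒   g'(x) = 1/(x^2 + 1)
  lim(x→0) f'(x)/g'(x) = lim(x→0) (2)/(1/(x^2 + 1))
  = 2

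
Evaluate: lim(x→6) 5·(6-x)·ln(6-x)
This is a 0·∞ indeterminate form.

Rewrite 0·∞ as a quotient (0/0 or ∞/∞ form), then apply L'Hôpital's rule:
  lim(x→6) 5·(6-x)·ln(6-x) = 0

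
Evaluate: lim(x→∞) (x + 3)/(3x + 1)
This is an ∞/∞ indeterminate form.

Apply L'Hôpital's rule: differentiate numerator and denominator separately.
  f(x) = x + 3   ⇒   f'(x) = 1
  g(x) = 3·x + 1   ⇒   g'(x) = 3
  lim(x→∞) f'(x)/g'(x) = lim(x→∞) (1)/(3)
  = 1/3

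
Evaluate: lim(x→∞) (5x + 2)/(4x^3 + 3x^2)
This is an ∞/∞ indeterminate form.

Apply L'Hôpital's rule: differentiate numerator and denominator separately.
  f(x) = 5·x + 2   ⇒   f'(x) = 5
  g(x) = 4·x^3 + 3·x^2   ⇒   g'(x) = 12·x^2 + 6·x
  lim(x→∞) f'(x)/g'(x) = lim(x→∞) (5)/(12·x^2 + 6·x)
  = 0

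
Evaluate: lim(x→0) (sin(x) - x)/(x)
This is a 0/0 indeterminate form.

Apply L'Hôpital's rule: differentiate numerator and denominator separately.
  f(x) = -x + sin(x)   ⇒   f'(x) = cos(x) - 1
  g(x) = x   ⇒   g'(x) = 1
  lim(x→0) f'(x)/g'(x) = lim(x→0) (cos(x) - 1)/(1)
  = 0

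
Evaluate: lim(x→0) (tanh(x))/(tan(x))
This is a 0/0 indeterminate form.

Apply L'Hôpital's rule: differentiate numerator and denominator separately.
  f(x) = tanh(x)   ⇒   f'(x) = 1 - tanh(x)^2
  g(x) = tan(x)   ⇒   g'(x) = tan(x)^2 + 1
  lim(x→0) f'(x)/g'(x) = lim(x→0) (1 - tanh(x)^2)/(tan(x)^2 + 1)
  = 1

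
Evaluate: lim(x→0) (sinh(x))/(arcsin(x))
This is a 0/0 indeterminate form.

Apply L'Hôpital's rule: differentiate numerator and denominator separately.
  f(x) = sinh(x)   ⇒   f'(x) = cosh(x)
  g(x) = asin(x)   ⇒   g'(x) = 1/sqrt(1 - x^2)
  lim(x→0) f'(x)/g'(x) = lim(x→0) (cosh(x))/(1/sqrt(1 - x^2))
  = 1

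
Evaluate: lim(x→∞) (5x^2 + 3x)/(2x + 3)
This is an ∞/∞ indeterminate form.

Apply L'Hôpital's rule: differentiate numerator and denominator separately.
  f(x) = 5·x^2 + 3·x   ⇒   f'(x) = 10·x + 3
  g(x) = 2·x + 3   ⇒   g'(x) = 2
  lim(x→∞) f'(x)/g'(x) = lim(x→∞) (10·x + 3)/(2)
  = ∞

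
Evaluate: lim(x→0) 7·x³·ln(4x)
This is a 0·∞ indeterminate form.

Rewrite 0·∞ as a quotient (0/0 or ∞/∞ form), then apply L'Hôpital's rule:
  lim(x→0) 7·x³·ln(4x) = 0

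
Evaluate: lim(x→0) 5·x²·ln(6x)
This is a 0·∞ indeterminate form.

Rewrite 0·∞ as a quotient (0/0 or ∞/∞ form), then apply L'Hôpital's rule:
  lim(x→0) 5·x²·ln(6x) = 0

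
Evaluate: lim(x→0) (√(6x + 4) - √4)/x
This is a standard limit.

Factor or rationalize the expression:
  lim(x→0) (√(6x + 4) - √4)/x = 3/2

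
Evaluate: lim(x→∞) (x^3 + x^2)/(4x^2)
This is an ∞/∞ indeterminate form.

Apply L'Hôpital's rule: differentiate numerator and denominator separately.
  f(x) = x^3 + x^2   ⇒   f'(x) = 3·x^2 + 2·x
  g(x) = 4·x^2   ⇒   g'(x) = 8·x
  lim(x→∞) f'(x)/g'(x) = lim(x→∞) (3·x^2 + 2·x)/(8·x)
  = ∞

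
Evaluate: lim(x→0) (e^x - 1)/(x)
This is a 0/0 indeterminate form.

Apply L'Hôpital's rule: differentiate numerator and denominator separately.
  f(x) = e^(x) - 1   ⇒   f'(x) = e^(x)
  g(x) = x   ⇒   g'(x) = 1
  lim(x→0) f'(x)/g'(x) = lim(x→0) (e^(x))/(1)
  = 1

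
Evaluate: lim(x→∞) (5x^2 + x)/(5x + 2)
This is an ∞/∞ indeterminate form.

Apply L'Hôpital's rule: differentiate numerator and denominator separately.
  f(x) = 5·x^2 + x   ⇒   f'(x) = 10·x + 1
  g(x) = 5·x + 2   ⇒   g'(x) = 5
  lim(x→∞) f'(x)/g'(x) = lim(x→∞) (10·x + 1)/(5)
  = ∞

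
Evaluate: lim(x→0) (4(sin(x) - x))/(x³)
This is a 0/0 indeterminate form.

Apply L'Hôpital's rule: differentiate numerator and denominator separately.
  f(x) = -4·x + 4·sin(x)   ⇒   f'(x) = 4·cos(x) - 4
  g(x) = x^3   ⇒   g'(x) = 3·x^2
  lim(x→0) f'(x)/g'(x) = lim(x→0) (4·cos(x) - 4)/(3·x^2)
  = -2/3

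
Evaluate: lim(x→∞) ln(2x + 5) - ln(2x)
This is an ∞-∞ indeterminate form.

Combine fractions or rationalize to convert ∞-∞ to 0/0 form:
  lim(x→∞) ln(2x + 5) - ln(2x) = 0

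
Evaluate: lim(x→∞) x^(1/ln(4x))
This is an exponential indeterminate form.

For exponential indeterminate forms, take the natural log:
  Let L = lim(x→∞) x^(1/ln(4x))
  Then ln(L) = lim(x→∞) [exponent × ln(base)]
  Evaluate using L'Hôpital or standard limits, then exponentiate.
  L = e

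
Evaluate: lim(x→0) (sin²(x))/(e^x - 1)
This is a 0/0 indeterminate form.

Apply L'Hôpital's rule: differentiate numerator and denominator separately.
  f(x) = sin(x)^2   ⇒   f'(x) = 2·sin(x)·cos(x)
  g(x) = e^(x) - 1   ⇒   g'(x) = e^(x)
  lim(x→0) f'(x)/g'(x) = lim(x→0) (2·sin(x)·cos(x))/(e^(x))
  = 0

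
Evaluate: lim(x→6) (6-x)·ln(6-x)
This is a 0·∞ indeterminate form.

Rewrite 0·∞ as a quotient (0/0 or ∞/∞ form), then apply L'Hôpital's rule:
  lim(x→6) (6-x)·ln(6-x) = 0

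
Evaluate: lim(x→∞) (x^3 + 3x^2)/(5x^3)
This is an ∞/∞ indeterminate form.

Apply L'Hôpital's rule: differentiate numerator and denominator separately.
  f(x) = x^3 + 3·x^2   ⇒   f'(x) = 3·x^2 + 6·x
  g(x) = 5·x^3   ⇒   g'(x) = 15·x^2
  lim(x→∞) f'(x)/g'(x) = lim(x→∞) (3·x^2 + 6·x)/(15·x^2)
  = 1/5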